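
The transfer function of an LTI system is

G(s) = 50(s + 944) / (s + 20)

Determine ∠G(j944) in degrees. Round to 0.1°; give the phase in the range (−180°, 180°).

-43.8°

At s = jω = j944:
zero (s+944): 944 + j944 → |·| = √(944²+944²) = √1782272 ≈ 1335, ∠ = arctan(944/944) ≈ 45.00°
pole (s+20): 20 + j944 → |·| = √(20²+944²) = √891536 ≈ 944.21, ∠ = arctan(944/20) ≈ 88.79°
∠G = 45.00° − 88.79° = -43.79°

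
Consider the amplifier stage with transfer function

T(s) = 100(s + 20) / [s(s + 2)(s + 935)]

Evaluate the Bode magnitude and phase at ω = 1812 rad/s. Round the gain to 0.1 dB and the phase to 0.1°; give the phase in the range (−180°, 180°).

-91.4 dB, -153.3°

At s = jω = j1812:
zero (s+20): 20 + j1812 → |·| = √(20²+1812²) = √3283744 ≈ 1812.1, ∠ = arctan(1812/20) ≈ 89.37°
pole (s+2): 2 + j1812 → |·| = √(2²+1812²) = √3283348 ≈ 1812, ∠ = arctan(1812/2) ≈ 89.94°
pole (s+935): 935 + j1812 → |·| = √(935²+1812²) = √4157569 ≈ 2039, ∠ = arctan(1812/935) ≈ 62.71°
pole at origin: |s| = 1812, ∠ = 90.00° (in denominator)
|T| = 100 · 1812.1 / 6.6947e+09 ≈ 2.7068e-05
Gain = 20 log₁₀(2.7068e-05) ≈ -91.35 dB
∠T = 89.37° − 242.65° = -153.28°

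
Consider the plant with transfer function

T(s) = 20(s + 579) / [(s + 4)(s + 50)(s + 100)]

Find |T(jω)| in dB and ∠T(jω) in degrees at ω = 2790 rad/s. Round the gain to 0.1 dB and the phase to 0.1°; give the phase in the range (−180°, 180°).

At s = jω = j2790:
zero (s+579): 579 + j2790 → |·| = √(579²+2790²) = √8119341 ≈ 2849.4, ∠ = arctan(2790/579) ≈ 78.28°
pole (s+4): 4 + j2790 → |·| = √(4²+2790²) = √7784116 ≈ 2790, ∠ = arctan(2790/4) ≈ 89.92°
pole (s+50): 50 + j2790 → |·| = √(50²+2790²) = √7786600 ≈ 2790.4, ∠ = arctan(2790/50) ≈ 88.97°
pole (s+100): 100 + j2790 → |·| = √(100²+2790²) = √7794100 ≈ 2791.8, ∠ = arctan(2790/100) ≈ 87.95°
|T| = 20 · 2849.4 / 2.1735e+10 ≈ 2.6219e-06
Gain = 20 log₁₀(2.6219e-06) ≈ -111.63 dB
∠T = 78.28° − 266.84° = -188.56° ≡ 171.44° (principal value)

-111.6 dB, 171.4°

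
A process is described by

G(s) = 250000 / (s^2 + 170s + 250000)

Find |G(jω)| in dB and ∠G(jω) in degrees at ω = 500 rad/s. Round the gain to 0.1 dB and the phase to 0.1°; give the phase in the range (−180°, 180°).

9.4 dB, -90.0°

At s = jω = j500:
quadratic: (j500)² + 170·j500 + 250000 = 0 + j85000 → |·| ≈ 85000, ∠ ≈ 90.00°
|G| = 250000 / 85000 ≈ 2.9412
Gain = 20 log₁₀(2.9412) ≈ 9.37 dB
∠G = 0.00° − 90.00° = -90.00°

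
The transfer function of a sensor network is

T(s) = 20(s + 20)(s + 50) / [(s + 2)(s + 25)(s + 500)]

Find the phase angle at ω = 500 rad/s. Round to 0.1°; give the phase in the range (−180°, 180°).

-49.9°

At s = jω = j500:
zero (s+20): 20 + j500 → |·| = √(20²+500²) = √250400 ≈ 500.4, ∠ = arctan(500/20) ≈ 87.71°
zero (s+50): 50 + j500 → |·| = √(50²+500²) = √252500 ≈ 502.49, ∠ = arctan(500/50) ≈ 84.29°
pole (s+2): 2 + j500 → |·| = √(2²+500²) = √250004 ≈ 500, ∠ = arctan(500/2) ≈ 89.77°
pole (s+25): 25 + j500 → |·| = √(25²+500²) = √250625 ≈ 500.62, ∠ = arctan(500/25) ≈ 87.14°
pole (s+500): 500 + j500 → |·| = √(500²+500²) = √500000 ≈ 707.11, ∠ = arctan(500/500) ≈ 45.00°
∠T = 172.00° − 221.91° = -49.91°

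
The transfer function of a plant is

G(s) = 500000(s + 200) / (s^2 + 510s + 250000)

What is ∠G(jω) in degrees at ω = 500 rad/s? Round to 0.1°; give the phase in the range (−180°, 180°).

At s = jω = j500:
zero (s+200): 200 + j500 → |·| = √(200²+500²) = √290000 ≈ 538.52, ∠ = arctan(500/200) ≈ 68.20°
quadratic: (j500)² + 510·j500 + 250000 = 0 + j255000 → |·| ≈ 2.55e+05, ∠ ≈ 90.00°
∠G = 68.20° − 90.00° = -21.80°

-21.8°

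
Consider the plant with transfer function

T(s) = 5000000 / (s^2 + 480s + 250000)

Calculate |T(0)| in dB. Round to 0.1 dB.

T(0) = 5000000 / 250000 = 20
20 log₁₀(20) ≈ 26.02 dB

26.0 dB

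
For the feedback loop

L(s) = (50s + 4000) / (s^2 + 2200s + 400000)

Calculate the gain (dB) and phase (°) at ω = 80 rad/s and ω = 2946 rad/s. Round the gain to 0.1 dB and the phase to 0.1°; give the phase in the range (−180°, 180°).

ω = 80: -37.6 dB, 20.9°; ω = 2946: -37.1 dB, -53.5°

Substitute s = j80:
Numerator: 50(j80) + 4000 = 4000 + j4000
Denominator: (j80)^2 + 2200(j80) + 400000 = 393600 + j176000
|N| = √(4000² + 4000²) ≈ 5656.9, ∠N ≈ 45.00°
|D| = √(393600² + 176000²) ≈ 4.3116e+05, ∠D ≈ 24.09°
|L| = 5656.9 / 4.3116e+05 ≈ 0.01312
Gain = 20 log₁₀(0.01312) ≈ -37.64 dB
∠L = 45.00° − 24.09° = 20.91°

Substitute s = j2946:
Numerator: 50(j2946) + 4000 = 4000 + j147300
Denominator: (j2946)^2 + 2200(j2946) + 400000 = -8278916 + j6481200
|N| = √(4000² + 147300²) ≈ 1.4735e+05, ∠N ≈ 88.44°
|D| = √(8278916² + 6481200²) ≈ 1.0514e+07, ∠D ≈ 141.94°
|L| = 1.4735e+05 / 1.0514e+07 ≈ 0.014015
Gain = 20 log₁₀(0.014015) ≈ -37.07 dB
∠L = 88.44° − 141.94° = -53.50°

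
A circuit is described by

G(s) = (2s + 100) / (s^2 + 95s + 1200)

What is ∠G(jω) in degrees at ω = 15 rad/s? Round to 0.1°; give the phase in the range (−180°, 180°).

Substitute s = j15:
Numerator: 2(j15) + 100 = 100 + j30
Denominator: (j15)^2 + 95(j15) + 1200 = 975 + j1425
|N| = √(100² + 30²) ≈ 104.4, ∠N ≈ 16.70°
|D| = √(975² + 1425²) ≈ 1726.6, ∠D ≈ 55.62°
∠G = 16.70° − 55.62° = -38.92°

-38.9°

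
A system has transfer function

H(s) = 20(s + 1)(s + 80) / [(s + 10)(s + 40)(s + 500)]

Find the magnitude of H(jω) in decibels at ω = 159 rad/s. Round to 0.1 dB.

At s = jω = j159:
zero (s+1): 1 + j159 → |·| = √(1²+159²) = √25282 ≈ 159, ∠ = arctan(159/1) ≈ 89.64°
zero (s+80): 80 + j159 → |·| = √(80²+159²) = √31681 ≈ 177.99, ∠ = arctan(159/80) ≈ 63.29°
pole (s+10): 10 + j159 → |·| = √(10²+159²) = √25381 ≈ 159.31, ∠ = arctan(159/10) ≈ 86.40°
pole (s+40): 40 + j159 → |·| = √(40²+159²) = √26881 ≈ 163.95, ∠ = arctan(159/40) ≈ 75.88°
pole (s+500): 500 + j159 → |·| = √(500²+159²) = √275281 ≈ 524.67, ∠ = arctan(159/500) ≈ 17.64°
|H| = 20 · 28300 / 1.3704e+07 ≈ 0.041302
Gain = 20 log₁₀(0.041302) ≈ -27.68 dB

-27.7 dB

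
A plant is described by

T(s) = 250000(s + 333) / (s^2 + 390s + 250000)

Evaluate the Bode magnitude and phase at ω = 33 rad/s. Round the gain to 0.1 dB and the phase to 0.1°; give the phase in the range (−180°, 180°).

At s = jω = j33:
zero (s+333): 333 + j33 → |·| = √(333²+33²) = √111978 ≈ 334.63, ∠ = arctan(33/333) ≈ 5.66°
quadratic: (j33)² + 390·j33 + 250000 = 248911 + j12870 → |·| ≈ 2.4924e+05, ∠ ≈ 2.96°
|T| = 250000 · 334.63 / 2.4924e+05 ≈ 335.65
Gain = 20 log₁₀(335.65) ≈ 50.52 dB
∠T = 5.66° − 2.96° = 2.70°

50.5 dB, 2.7°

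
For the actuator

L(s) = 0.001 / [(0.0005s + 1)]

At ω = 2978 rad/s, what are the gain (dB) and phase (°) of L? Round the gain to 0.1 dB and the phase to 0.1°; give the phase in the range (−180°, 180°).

-65.1 dB, -56.1°

At ω = 2978 rad/s:
pole (1 + j2978·0.0005) = 1 + j1.489 → |·| ≈ 1.7936, ∠ ≈ 56.12°
|L| = 0.001 · 1 / (1.7936) ≈ 0.00055754
Gain = 20 log₁₀(0.00055754) ≈ -65.07 dB
∠L = (0°) − (56.12°) = -56.12°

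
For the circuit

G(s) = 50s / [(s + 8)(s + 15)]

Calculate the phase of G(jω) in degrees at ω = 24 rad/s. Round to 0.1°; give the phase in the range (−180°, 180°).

-39.6°

At s = jω = j24:
zero at origin: s = j24 → |·| = 24, ∠ = 90.00°
pole (s+8): 8 + j24 → |·| = √(8²+24²) = √640 ≈ 25.298, ∠ = arctan(24/8) ≈ 71.57°
pole (s+15): 15 + j24 → |·| = √(15²+24²) = √801 ≈ 28.302, ∠ = arctan(24/15) ≈ 57.99°
∠G = 90.00° − 129.56° = -39.56°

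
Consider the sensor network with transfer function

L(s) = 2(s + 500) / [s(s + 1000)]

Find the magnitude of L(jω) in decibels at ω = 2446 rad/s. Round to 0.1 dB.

-62.2 dB

At s = jω = j2446:
zero (s+500): 500 + j2446 → |·| = √(500²+2446²) = √6232916 ≈ 2496.6, ∠ = arctan(2446/500) ≈ 78.45°
pole (s+1000): 1000 + j2446 → |·| = √(1000²+2446²) = √6982916 ≈ 2642.5, ∠ = arctan(2446/1000) ≈ 67.76°
pole at origin: |s| = 2446, ∠ = 90.00° (in denominator)
|L| = 2 · 2496.6 / 6.4636e+06 ≈ 0.00077251
Gain = 20 log₁₀(0.00077251) ≈ -62.24 dB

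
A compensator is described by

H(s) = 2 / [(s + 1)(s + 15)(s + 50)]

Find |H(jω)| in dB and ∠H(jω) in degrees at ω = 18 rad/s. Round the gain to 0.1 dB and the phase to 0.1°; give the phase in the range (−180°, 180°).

At s = jω = j18:
pole (s+1): 1 + j18 → |·| = √(1²+18²) = √325 ≈ 18.028, ∠ = arctan(18/1) ≈ 86.82°
pole (s+15): 15 + j18 → |·| = √(15²+18²) = √549 ≈ 23.431, ∠ = arctan(18/15) ≈ 50.19°
pole (s+50): 50 + j18 → |·| = √(50²+18²) = √2824 ≈ 53.141, ∠ = arctan(18/50) ≈ 19.80°
|H| = 2 / 22448 ≈ 8.9095e-05
Gain = 20 log₁₀(8.9095e-05) ≈ -81.00 dB
∠H = 0.00° − 156.81° = -156.81°

-81.0 dB, -156.8°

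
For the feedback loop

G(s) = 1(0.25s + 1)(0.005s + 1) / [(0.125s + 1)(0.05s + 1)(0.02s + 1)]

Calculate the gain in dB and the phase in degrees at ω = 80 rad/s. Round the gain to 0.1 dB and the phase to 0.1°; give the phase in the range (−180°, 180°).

-11.2 dB, -109.3°

At ω = 80 rad/s:
zero (1 + j80·0.25) = 1 + j20 → |·| ≈ 20.025, ∠ ≈ 87.14°
zero (1 + j80·0.005) = 1 + j0.4 → |·| ≈ 1.077, ∠ ≈ 21.80°
pole (1 + j80·0.125) = 1 + j10 → |·| ≈ 10.05, ∠ ≈ 84.29°
pole (1 + j80·0.05) = 1 + j4 → |·| ≈ 4.1231, ∠ ≈ 75.96°
pole (1 + j80·0.02) = 1 + j1.6 → |·| ≈ 1.8868, ∠ ≈ 57.99°
|G| = 1 · 20.025 · 1.077 / (10.05 · 4.1231 · 1.8868) ≈ 0.27585
Gain = 20 log₁₀(0.27585) ≈ -11.19 dB
∠G = (87.14° + 21.80°) − (84.29° + 75.96° + 57.99°) = -109.30°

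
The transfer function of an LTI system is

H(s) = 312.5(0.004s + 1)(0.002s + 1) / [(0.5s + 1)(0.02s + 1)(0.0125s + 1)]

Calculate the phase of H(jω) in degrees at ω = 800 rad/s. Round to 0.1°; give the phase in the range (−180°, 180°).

At ω = 800 rad/s:
zero (1 + j800·0.004) = 1 + j3.2 → |·| ≈ 3.3526, ∠ ≈ 72.65°
zero (1 + j800·0.002) = 1 + j1.6 → |·| ≈ 1.8868, ∠ ≈ 57.99°
pole (1 + j800·0.5) = 1 + j400 → |·| ≈ 400, ∠ ≈ 89.86°
pole (1 + j800·0.02) = 1 + j16 → |·| ≈ 16.031, ∠ ≈ 86.42°
pole (1 + j800·0.0125) = 1 + j10 → |·| ≈ 10.05, ∠ ≈ 84.29°
∠H = (72.65° + 57.99°) − (89.86° + 86.42° + 84.29°) = -129.93°

-129.9°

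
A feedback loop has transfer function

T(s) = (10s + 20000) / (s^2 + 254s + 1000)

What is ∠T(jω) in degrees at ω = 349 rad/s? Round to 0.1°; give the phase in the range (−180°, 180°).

-133.8°

Substitute s = j349:
Numerator: 10(j349) + 20000 = 20000 + j3490
Denominator: (j349)^2 + 254(j349) + 1000 = -120801 + j88646
|N| = √(20000² + 3490²) ≈ 20302, ∠N ≈ 9.90°
|D| = √(120801² + 88646²) ≈ 1.4984e+05, ∠D ≈ 143.73°
∠T = 9.90° − 143.73° = -133.83°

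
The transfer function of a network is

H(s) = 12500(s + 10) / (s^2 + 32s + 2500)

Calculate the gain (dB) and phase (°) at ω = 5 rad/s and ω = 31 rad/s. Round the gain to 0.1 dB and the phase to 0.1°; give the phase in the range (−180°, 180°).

At s = jω = j5:
zero (s+10): 10 + j5 → |·| = √(10²+5²) = √125 ≈ 11.18, ∠ = arctan(5/10) ≈ 26.57°
quadratic: (j5)² + 32·j5 + 2500 = 2475 + j160 → |·| ≈ 2480.2, ∠ ≈ 3.70°
|H| = 12500 · 11.18 / 2480.2 ≈ 56.346
Gain = 20 log₁₀(56.346) ≈ 35.02 dB
∠H = 26.57° − 3.70° = 22.87°

At s = jω = j31:
zero (s+10): 10 + j31 → |·| = √(10²+31²) = √1061 ≈ 32.573, ∠ = arctan(31/10) ≈ 72.12°
quadratic: (j31)² + 32·j31 + 2500 = 1539 + j992 → |·| ≈ 1831, ∠ ≈ 32.80°
|H| = 12500 · 32.573 / 1831 ≈ 222.37
Gain = 20 log₁₀(222.37) ≈ 46.94 dB
∠H = 72.12° − 32.80° = 39.32°

ω = 5: 35.0 dB, 22.9°; ω = 31: 46.9 dB, 39.3°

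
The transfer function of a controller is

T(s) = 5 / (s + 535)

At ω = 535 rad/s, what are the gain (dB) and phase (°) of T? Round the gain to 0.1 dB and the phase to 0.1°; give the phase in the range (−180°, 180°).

-43.6 dB, -45.0°

At s = jω = j535:
pole (s+535): 535 + j535 → |·| = √(535²+535²) = √572450 ≈ 756.6, ∠ = arctan(535/535) ≈ 45.00°
|T| = 5 / 756.6 ≈ 0.0066085
Gain = 20 log₁₀(0.0066085) ≈ -43.60 dB
∠T = 0.00° − 45.00° = -45.00°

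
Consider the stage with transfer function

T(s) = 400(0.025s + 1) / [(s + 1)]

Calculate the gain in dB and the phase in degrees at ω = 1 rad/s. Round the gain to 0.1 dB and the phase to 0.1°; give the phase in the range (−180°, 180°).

At ω = 1 rad/s:
zero (1 + j1·0.025) = 1 + j0.025 → |·| ≈ 1.0003, ∠ ≈ 1.43°
pole (1 + j1·1) = 1 + j1 → |·| ≈ 1.4142, ∠ ≈ 45.00°
|T| = 400 · 1.0003 / (1.4142) ≈ 282.93
Gain = 20 log₁₀(282.93) ≈ 49.03 dB
∠T = (1.43°) − (45.00°) = -43.57°

49.0 dB, -43.6°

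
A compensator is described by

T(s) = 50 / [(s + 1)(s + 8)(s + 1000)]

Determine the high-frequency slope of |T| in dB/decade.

-60 dB/decade

Each pole contributes −20 dB/decade at high frequency; each zero contributes +20 dB/decade.
Net: 0 zero(s) − 3 pole(s) → -60 dB/decade.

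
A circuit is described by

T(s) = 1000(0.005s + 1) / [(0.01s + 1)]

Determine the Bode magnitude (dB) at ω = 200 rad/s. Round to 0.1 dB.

56.0 dB

At ω = 200 rad/s:
zero (1 + j200·0.005) = 1 + j1 → |·| ≈ 1.4142, ∠ ≈ 45.00°
pole (1 + j200·0.01) = 1 + j2 → |·| ≈ 2.2361, ∠ ≈ 63.43°
|T| = 1000 · 1.4142 / (2.2361) ≈ 632.44
Gain = 20 log₁₀(632.44) ≈ 56.02 dB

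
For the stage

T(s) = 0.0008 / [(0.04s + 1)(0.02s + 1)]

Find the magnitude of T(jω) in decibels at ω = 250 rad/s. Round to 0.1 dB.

-96.1 dB

At ω = 250 rad/s:
pole (1 + j250·0.04) = 1 + j10 → |·| ≈ 10.05, ∠ ≈ 84.29°
pole (1 + j250·0.02) = 1 + j5 → |·| ≈ 5.099, ∠ ≈ 78.69°
|T| = 0.0008 · 1 / (10.05 · 5.099) ≈ 1.5611e-05
Gain = 20 log₁₀(1.5611e-05) ≈ -96.13 dB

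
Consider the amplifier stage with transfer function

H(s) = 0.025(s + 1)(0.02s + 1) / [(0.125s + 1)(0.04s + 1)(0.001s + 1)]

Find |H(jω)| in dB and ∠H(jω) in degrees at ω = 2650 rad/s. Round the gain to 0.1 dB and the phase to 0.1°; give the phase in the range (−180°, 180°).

At ω = 2650 rad/s:
zero (1 + j2650·1) = 1 + j2650 → |·| ≈ 2650, ∠ ≈ 89.98°
zero (1 + j2650·0.02) = 1 + j53 → |·| ≈ 53.009, ∠ ≈ 88.92°
pole (1 + j2650·0.125) = 1 + j331.25 → |·| ≈ 331.25, ∠ ≈ 89.83°
pole (1 + j2650·0.04) = 1 + j106 → |·| ≈ 106, ∠ ≈ 89.46°
pole (1 + j2650·0.001) = 1 + j2.65 → |·| ≈ 2.8324, ∠ ≈ 69.33°
|H| = 0.025 · 2650 · 53.009 / (331.25 · 106 · 2.8324) ≈ 0.035312
Gain = 20 log₁₀(0.035312) ≈ -29.04 dB
∠H = (89.98° + 88.92°) − (89.83° + 89.46° + 69.33°) = -69.72°

-29.0 dB, -69.7°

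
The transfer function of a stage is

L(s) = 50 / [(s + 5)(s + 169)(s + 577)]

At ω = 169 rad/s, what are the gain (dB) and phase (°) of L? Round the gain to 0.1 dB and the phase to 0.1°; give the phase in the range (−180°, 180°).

At s = jω = j169:
pole (s+5): 5 + j169 → |·| = √(5²+169²) = √28586 ≈ 169.07, ∠ = arctan(169/5) ≈ 88.31°
pole (s+169): 169 + j169 → |·| = √(169²+169²) = √57122 ≈ 239, ∠ = arctan(169/169) ≈ 45.00°
pole (s+577): 577 + j169 → |·| = √(577²+169²) = √361490 ≈ 601.24, ∠ = arctan(169/577) ≈ 16.33°
|L| = 50 / 2.4295e+07 ≈ 2.058e-06
Gain = 20 log₁₀(2.058e-06) ≈ -113.73 dB
∠L = 0.00° − 149.64° = -149.64°

-113.7 dB, -149.6°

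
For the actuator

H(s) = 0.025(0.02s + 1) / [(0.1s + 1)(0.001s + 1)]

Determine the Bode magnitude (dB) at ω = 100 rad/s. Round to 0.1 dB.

-45.1 dB

At ω = 100 rad/s:
zero (1 + j100·0.02) = 1 + j2 → |·| ≈ 2.2361, ∠ ≈ 63.43°
pole (1 + j100·0.1) = 1 + j10 → |·| ≈ 10.05, ∠ ≈ 84.29°
pole (1 + j100·0.001) = 1 + j0.1 → |·| ≈ 1.005, ∠ ≈ 5.71°
|H| = 0.025 · 2.2361 / (10.05 · 1.005) ≈ 0.0055348
Gain = 20 log₁₀(0.0055348) ≈ -45.14 dB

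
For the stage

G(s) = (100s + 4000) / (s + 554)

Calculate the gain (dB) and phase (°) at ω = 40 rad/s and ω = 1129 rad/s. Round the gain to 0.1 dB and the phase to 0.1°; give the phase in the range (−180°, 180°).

Substitute s = j40:
Numerator: 100(j40) + 4000 = 4000 + j4000
Denominator: (j40) + 554 = 554 + j40
|N| = √(4000² + 4000²) ≈ 5656.9, ∠N ≈ 45.00°
|D| = √(554² + 40²) ≈ 555.44, ∠D ≈ 4.13°
|G| = 5656.9 / 555.44 ≈ 10.185
Gain = 20 log₁₀(10.185) ≈ 20.16 dB
∠G = 45.00° − 4.13° = 40.87°

Substitute s = j1129:
Numerator: 100(j1129) + 4000 = 4000 + j112900
Denominator: (j1129) + 554 = 554 + j1129
|N| = √(4000² + 112900²) ≈ 1.1297e+05, ∠N ≈ 87.97°
|D| = √(554² + 1129²) ≈ 1257.6, ∠D ≈ 63.86°
|G| = 1.1297e+05 / 1257.6 ≈ 89.83
Gain = 20 log₁₀(89.83) ≈ 39.07 dB
∠G = 87.97° − 63.86° = 24.11°

ω = 40: 20.2 dB, 40.9°; ω = 1129: 39.1 dB, 24.1°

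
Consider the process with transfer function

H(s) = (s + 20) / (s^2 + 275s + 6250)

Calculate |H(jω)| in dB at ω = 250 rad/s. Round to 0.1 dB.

-51.0 dB

Substitute s = j250:
Numerator: (j250) + 20 = 20 + j250
Denominator: (j250)^2 + 275(j250) + 6250 = -56250 + j68750
|N| = √(20² + 250²) ≈ 250.8, ∠N ≈ 85.43°
|D| = √(56250² + 68750²) ≈ 88829, ∠D ≈ 129.29°
|H| = 250.8 / 88829 ≈ 0.0028234
Gain = 20 log₁₀(0.0028234) ≈ -50.98 dB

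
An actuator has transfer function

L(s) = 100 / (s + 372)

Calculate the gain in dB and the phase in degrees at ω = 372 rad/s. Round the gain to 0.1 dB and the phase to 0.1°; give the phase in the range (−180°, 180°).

-14.4 dB, -45.0°

Substitute s = j372:
Numerator: 100 = 100 + j0
Denominator: (j372) + 372 = 372 + j372
|N| = √(100² + 0²) ≈ 100, ∠N ≈ 0.00°
|D| = √(372² + 372²) ≈ 526.09, ∠D ≈ 45.00°
|L| = 100 / 526.09 ≈ 0.19008
Gain = 20 log₁₀(0.19008) ≈ -14.42 dB
∠L = 0.00° − 45.00° = -45.00°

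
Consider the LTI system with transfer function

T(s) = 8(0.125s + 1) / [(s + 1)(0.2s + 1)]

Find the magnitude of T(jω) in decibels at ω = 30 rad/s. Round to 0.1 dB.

-15.4 dB

At ω = 30 rad/s:
zero (1 + j30·0.125) = 1 + j3.75 → |·| ≈ 3.881, ∠ ≈ 75.07°
pole (1 + j30·1) = 1 + j30 → |·| ≈ 30.017, ∠ ≈ 88.09°
pole (1 + j30·0.2) = 1 + j6 → |·| ≈ 6.0828, ∠ ≈ 80.54°
|T| = 8 · 3.881 / (30.017 · 6.0828) ≈ 0.17004
Gain = 20 log₁₀(0.17004) ≈ -15.39 dB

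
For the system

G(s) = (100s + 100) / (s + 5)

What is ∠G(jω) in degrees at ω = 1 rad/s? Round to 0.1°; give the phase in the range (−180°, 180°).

33.7°

Substitute s = j1:
Numerator: 100(j1) + 100 = 100 + j100
Denominator: (j1) + 5 = 5 + j1
|N| = √(100² + 100²) ≈ 141.42, ∠N ≈ 45.00°
|D| = √(5² + 1²) ≈ 5.099, ∠D ≈ 11.31°
∠G = 45.00° − 11.31° = 33.69°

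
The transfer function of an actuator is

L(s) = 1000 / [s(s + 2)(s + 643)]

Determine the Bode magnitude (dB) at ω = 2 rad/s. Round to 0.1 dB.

-11.2 dB

At s = jω = j2:
pole (s+2): 2 + j2 → |·| = √(2²+2²) = √8 ≈ 2.8284, ∠ = arctan(2/2) ≈ 45.00°
pole (s+643): 643 + j2 → |·| = √(643²+2²) = √413453 ≈ 643, ∠ = arctan(2/643) ≈ 0.18°
pole at origin: |s| = 2, ∠ = 90.00° (in denominator)
|L| = 1000 / 3637.3 ≈ 0.27493
Gain = 20 log₁₀(0.27493) ≈ -11.22 dB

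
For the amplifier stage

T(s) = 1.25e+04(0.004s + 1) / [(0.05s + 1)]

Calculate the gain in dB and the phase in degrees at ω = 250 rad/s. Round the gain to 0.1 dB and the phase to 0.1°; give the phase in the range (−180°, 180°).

63.0 dB, -40.4°

At ω = 250 rad/s:
zero (1 + j250·0.004) = 1 + j1 → |·| ≈ 1.4142, ∠ ≈ 45.00°
pole (1 + j250·0.05) = 1 + j12.5 → |·| ≈ 12.54, ∠ ≈ 85.43°
|T| = 1.25e+04 · 1.4142 / (12.54) ≈ 1409.7
Gain = 20 log₁₀(1409.7) ≈ 62.98 dB
∠T = (45.00°) − (85.43°) = -40.43°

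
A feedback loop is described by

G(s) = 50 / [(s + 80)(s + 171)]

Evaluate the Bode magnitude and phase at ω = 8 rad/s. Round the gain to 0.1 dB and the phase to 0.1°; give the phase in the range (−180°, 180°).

-48.8 dB, -8.4°

At s = jω = j8:
pole (s+80): 80 + j8 → |·| = √(80²+8²) = √6464 ≈ 80.399, ∠ = arctan(8/80) ≈ 5.71°
pole (s+171): 171 + j8 → |·| = √(171²+8²) = √29305 ≈ 171.19, ∠ = arctan(8/171) ≈ 2.68°
|G| = 50 / 13764 ≈ 0.0036327
Gain = 20 log₁₀(0.0036327) ≈ -48.80 dB
∠G = 0.00° − 8.39° = -8.39°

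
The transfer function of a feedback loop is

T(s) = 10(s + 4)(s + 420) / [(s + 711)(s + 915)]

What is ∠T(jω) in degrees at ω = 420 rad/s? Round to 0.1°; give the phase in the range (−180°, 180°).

At s = jω = j420:
zero (s+4): 4 + j420 → |·| = √(4²+420²) = √176416 ≈ 420.02, ∠ = arctan(420/4) ≈ 89.45°
zero (s+420): 420 + j420 → |·| = √(420²+420²) = √352800 ≈ 593.97, ∠ = arctan(420/420) ≈ 45.00°
pole (s+711): 711 + j420 → |·| = √(711²+420²) = √681921 ≈ 825.79, ∠ = arctan(420/711) ≈ 30.57°
pole (s+915): 915 + j420 → |·| = √(915²+420²) = √1013625 ≈ 1006.8, ∠ = arctan(420/915) ≈ 24.66°
∠T = 134.45° − 55.23° = 79.22°

79.2°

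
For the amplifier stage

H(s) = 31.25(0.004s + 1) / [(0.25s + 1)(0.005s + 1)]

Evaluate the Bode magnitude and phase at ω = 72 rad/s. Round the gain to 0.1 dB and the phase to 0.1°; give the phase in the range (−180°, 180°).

At ω = 72 rad/s:
zero (1 + j72·0.004) = 1 + j0.288 → |·| ≈ 1.0406, ∠ ≈ 16.07°
pole (1 + j72·0.25) = 1 + j18 → |·| ≈ 18.028, ∠ ≈ 86.82°
pole (1 + j72·0.005) = 1 + j0.36 → |·| ≈ 1.0628, ∠ ≈ 19.80°
|H| = 31.25 · 1.0406 / (18.028 · 1.0628) ≈ 1.6972
Gain = 20 log₁₀(1.6972) ≈ 4.59 dB
∠H = (16.07°) − (86.82° + 19.80°) = -90.55°

4.6 dB, -90.6°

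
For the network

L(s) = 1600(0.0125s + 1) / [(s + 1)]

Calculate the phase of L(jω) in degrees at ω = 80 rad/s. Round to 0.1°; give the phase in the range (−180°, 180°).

At ω = 80 rad/s:
zero (1 + j80·0.0125) = 1 + j1 → |·| ≈ 1.4142, ∠ ≈ 45.00°
pole (1 + j80·1) = 1 + j80 → |·| ≈ 80.006, ∠ ≈ 89.28°
∠L = (45.00°) − (89.28°) = -44.28°

-44.3°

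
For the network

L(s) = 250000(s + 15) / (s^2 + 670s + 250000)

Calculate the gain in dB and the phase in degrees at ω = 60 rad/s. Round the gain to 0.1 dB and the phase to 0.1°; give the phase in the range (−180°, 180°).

At s = jω = j60:
zero (s+15): 15 + j60 → |·| = √(15²+60²) = √3825 ≈ 61.847, ∠ = arctan(60/15) ≈ 75.96°
quadratic: (j60)² + 670·j60 + 250000 = 246400 + j40200 → |·| ≈ 2.4966e+05, ∠ ≈ 9.27°
|L| = 250000 · 61.847 / 2.4966e+05 ≈ 61.931
Gain = 20 log₁₀(61.931) ≈ 35.84 dB
∠L = 75.96° − 9.27° = 66.69°

35.8 dB, 66.7°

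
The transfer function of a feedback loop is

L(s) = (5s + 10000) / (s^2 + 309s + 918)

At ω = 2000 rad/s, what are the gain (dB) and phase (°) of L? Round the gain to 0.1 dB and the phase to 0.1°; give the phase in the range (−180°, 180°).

-49.1 dB, -126.2°

Substitute s = j2000:
Numerator: 5(j2000) + 10000 = 10000 + j10000
Denominator: (j2000)^2 + 309(j2000) + 918 = -3999082 + j618000
|N| = √(10000² + 10000²) ≈ 14142, ∠N ≈ 45.00°
|D| = √(3999082² + 618000²) ≈ 4.0466e+06, ∠D ≈ 171.22°
|L| = 14142 / 4.0466e+06 ≈ 0.0034948
Gain = 20 log₁₀(0.0034948) ≈ -49.13 dB
∠L = 45.00° − 171.22° = -126.22°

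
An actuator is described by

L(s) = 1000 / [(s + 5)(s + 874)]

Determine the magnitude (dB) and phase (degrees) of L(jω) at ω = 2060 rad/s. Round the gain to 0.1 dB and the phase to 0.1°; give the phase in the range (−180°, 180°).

-73.3 dB, -156.9°

At s = jω = j2060:
pole (s+5): 5 + j2060 → |·| = √(5²+2060²) = √4243625 ≈ 2060, ∠ = arctan(2060/5) ≈ 89.86°
pole (s+874): 874 + j2060 → |·| = √(874²+2060²) = √5007476 ≈ 2237.7, ∠ = arctan(2060/874) ≈ 67.01°
|L| = 1000 / 4.6097e+06 ≈ 0.00021693
Gain = 20 log₁₀(0.00021693) ≈ -73.27 dB
∠L = 0.00° − 156.87° = -156.87°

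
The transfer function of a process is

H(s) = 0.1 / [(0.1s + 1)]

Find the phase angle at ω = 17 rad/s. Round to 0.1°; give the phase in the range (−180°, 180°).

-59.5°

At ω = 17 rad/s:
pole (1 + j17·0.1) = 1 + j1.7 → |·| ≈ 1.9723, ∠ ≈ 59.53°
∠H = (0°) − (59.53°) = -59.53°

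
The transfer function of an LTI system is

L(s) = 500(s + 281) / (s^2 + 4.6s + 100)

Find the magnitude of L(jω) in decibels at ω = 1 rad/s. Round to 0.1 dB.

63.0 dB

At s = jω = j1:
zero (s+281): 281 + j1 → |·| = √(281²+1²) = √78962 ≈ 281, ∠ = arctan(1/281) ≈ 0.20°
quadratic: (j1)² + 4.6·j1 + 100 = 99 + j4.6 → |·| ≈ 99.107, ∠ ≈ 2.66°
|L| = 500 · 281 / 99.107 ≈ 1417.7
Gain = 20 log₁₀(1417.7) ≈ 63.03 dB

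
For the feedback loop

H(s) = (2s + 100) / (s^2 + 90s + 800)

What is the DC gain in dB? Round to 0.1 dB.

-18.1 dB

H(0) = 100 / 800 = 0.125
20 log₁₀(0.125) ≈ -18.06 dB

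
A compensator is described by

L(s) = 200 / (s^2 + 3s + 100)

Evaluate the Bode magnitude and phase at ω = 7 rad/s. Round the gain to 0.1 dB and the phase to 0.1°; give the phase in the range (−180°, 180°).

11.2 dB, -22.4°

At s = jω = j7:
quadratic: (j7)² + 3·j7 + 100 = 51 + j21 → |·| ≈ 55.154, ∠ ≈ 22.38°
|L| = 200 / 55.154 ≈ 3.6262
Gain = 20 log₁₀(3.6262) ≈ 11.19 dB
∠L = 0.00° − 22.38° = -22.38°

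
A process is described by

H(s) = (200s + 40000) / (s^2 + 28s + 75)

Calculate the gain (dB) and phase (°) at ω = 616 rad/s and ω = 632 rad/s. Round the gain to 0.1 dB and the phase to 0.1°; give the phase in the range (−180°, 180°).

ω = 616: -9.3 dB, -105.4°; ω = 632: -9.6 dB, -105.0°

Substitute s = j616:
Numerator: 200(j616) + 40000 = 40000 + j123200
Denominator: (j616)^2 + 28(j616) + 75 = -379381 + j17248
|N| = √(40000² + 123200²) ≈ 1.2953e+05, ∠N ≈ 72.01°
|D| = √(379381² + 17248²) ≈ 3.7977e+05, ∠D ≈ 177.40°
|H| = 1.2953e+05 / 3.7977e+05 ≈ 0.34107
Gain = 20 log₁₀(0.34107) ≈ -9.34 dB
∠H = 72.01° − 177.40° = -105.39°

Substitute s = j632:
Numerator: 200(j632) + 40000 = 40000 + j126400
Denominator: (j632)^2 + 28(j632) + 75 = -399349 + j17696
|N| = √(40000² + 126400²) ≈ 1.3258e+05, ∠N ≈ 72.44°
|D| = √(399349² + 17696²) ≈ 3.9974e+05, ∠D ≈ 177.46°
|H| = 1.3258e+05 / 3.9974e+05 ≈ 0.33167
Gain = 20 log₁₀(0.33167) ≈ -9.59 dB
∠H = 72.44° − 177.46° = -105.02°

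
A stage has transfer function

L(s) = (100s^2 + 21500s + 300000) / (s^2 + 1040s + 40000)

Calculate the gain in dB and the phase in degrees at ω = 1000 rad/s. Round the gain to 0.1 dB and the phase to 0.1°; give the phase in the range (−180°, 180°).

Substitute s = j1000:
Numerator: 100(j1000)^2 + 21500(j1000) + 300000 = -99700000 + j21500000
Denominator: (j1000)^2 + 1040(j1000) + 40000 = -960000 + j1040000
|N| = √(99700000² + 21500000²) ≈ 1.0199e+08, ∠N ≈ 167.83°
|D| = √(960000² + 1040000²) ≈ 1.4153e+06, ∠D ≈ 132.71°
|L| = 1.0199e+08 / 1.4153e+06 ≈ 72.062
Gain = 20 log₁₀(72.062) ≈ 37.15 dB
∠L = 167.83° − 132.71° = 35.12°

37.2 dB, 35.1°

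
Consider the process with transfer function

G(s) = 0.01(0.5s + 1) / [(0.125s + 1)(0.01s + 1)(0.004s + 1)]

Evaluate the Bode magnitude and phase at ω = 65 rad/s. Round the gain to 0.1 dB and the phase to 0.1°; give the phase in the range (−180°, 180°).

At ω = 65 rad/s:
zero (1 + j65·0.5) = 1 + j32.5 → |·| ≈ 32.515, ∠ ≈ 88.24°
pole (1 + j65·0.125) = 1 + j8.125 → |·| ≈ 8.1863, ∠ ≈ 82.98°
pole (1 + j65·0.01) = 1 + j0.65 → |·| ≈ 1.1927, ∠ ≈ 33.02°
pole (1 + j65·0.004) = 1 + j0.26 → |·| ≈ 1.0332, ∠ ≈ 14.57°
|G| = 0.01 · 32.515 / (8.1863 · 1.1927 · 1.0332) ≈ 0.032231
Gain = 20 log₁₀(0.032231) ≈ -29.83 dB
∠G = (88.24°) − (82.98° + 33.02° + 14.57°) = -42.33°

-29.8 dB, -42.3°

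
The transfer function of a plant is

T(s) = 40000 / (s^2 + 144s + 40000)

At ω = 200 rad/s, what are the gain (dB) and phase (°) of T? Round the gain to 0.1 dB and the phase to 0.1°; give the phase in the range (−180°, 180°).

2.9 dB, -90.0°

At s = jω = j200:
quadratic: (j200)² + 144·j200 + 40000 = 0 + j28800 → |·| ≈ 28800, ∠ ≈ 90.00°
|T| = 40000 / 28800 ≈ 1.3889
Gain = 20 log₁₀(1.3889) ≈ 2.85 dB
∠T = 0.00° − 90.00° = -90.00°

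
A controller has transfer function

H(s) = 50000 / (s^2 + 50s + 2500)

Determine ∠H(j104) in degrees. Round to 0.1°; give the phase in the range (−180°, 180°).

-148.0°

At s = jω = j104:
quadratic: (j104)² + 50·j104 + 2500 = -8316 + j5200 → |·| ≈ 9807.9, ∠ ≈ 147.98°
∠H = 0.00° − 147.98° = -147.98°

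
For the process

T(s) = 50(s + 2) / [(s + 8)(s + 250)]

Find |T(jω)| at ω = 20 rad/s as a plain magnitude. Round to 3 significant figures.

0.186

At s = jω = j20:
zero (s+2): 2 + j20 → |·| = √(2²+20²) = √404 ≈ 20.1, ∠ = arctan(20/2) ≈ 84.29°
pole (s+8): 8 + j20 → |·| = √(8²+20²) = √464 ≈ 21.541, ∠ = arctan(20/8) ≈ 68.20°
pole (s+250): 250 + j20 → |·| = √(250²+20²) = √62900 ≈ 250.8, ∠ = arctan(20/250) ≈ 4.57°
|T| = 50 · 20.1 / 5402.5 ≈ 0.18602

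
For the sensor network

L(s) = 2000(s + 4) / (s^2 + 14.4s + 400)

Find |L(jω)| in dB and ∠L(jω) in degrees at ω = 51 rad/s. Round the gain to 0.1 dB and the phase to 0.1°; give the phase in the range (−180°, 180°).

32.9 dB, -76.0°

At s = jω = j51:
zero (s+4): 4 + j51 → |·| = √(4²+51²) = √2617 ≈ 51.157, ∠ = arctan(51/4) ≈ 85.52°
quadratic: (j51)² + 14.4·j51 + 400 = -2201 + j734.4 → |·| ≈ 2320.3, ∠ ≈ 161.55°
|L| = 2000 · 51.157 / 2320.3 ≈ 44.095
Gain = 20 log₁₀(44.095) ≈ 32.89 dB
∠L = 85.52° − 161.55° = -76.03°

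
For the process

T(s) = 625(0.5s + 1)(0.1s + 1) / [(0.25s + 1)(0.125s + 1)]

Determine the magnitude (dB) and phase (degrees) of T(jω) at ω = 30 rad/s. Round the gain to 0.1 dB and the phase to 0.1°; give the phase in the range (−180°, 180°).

At ω = 30 rad/s:
zero (1 + j30·0.5) = 1 + j15 → |·| ≈ 15.033, ∠ ≈ 86.19°
zero (1 + j30·0.1) = 1 + j3 → |·| ≈ 3.1623, ∠ ≈ 71.57°
pole (1 + j30·0.25) = 1 + j7.5 → |·| ≈ 7.5664, ∠ ≈ 82.41°
pole (1 + j30·0.125) = 1 + j3.75 → |·| ≈ 3.881, ∠ ≈ 75.07°
|T| = 625 · 15.033 · 3.1623 / (7.5664 · 3.881) ≈ 1011.8
Gain = 20 log₁₀(1011.8) ≈ 60.10 dB
∠T = (86.19° + 71.57°) − (82.41° + 75.07°) = 0.28°

60.1 dB, 0.3°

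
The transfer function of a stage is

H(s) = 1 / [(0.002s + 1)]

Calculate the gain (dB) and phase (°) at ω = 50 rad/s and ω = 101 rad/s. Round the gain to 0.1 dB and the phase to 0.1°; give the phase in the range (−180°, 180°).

ω = 50: -0.0 dB, -5.7°; ω = 101: -0.2 dB, -11.4°

At ω = 50 rad/s:
pole (1 + j50·0.002) = 1 + j0.1 → |·| ≈ 1.005, ∠ ≈ 5.71°
|H| = 1 · 1 / (1.005) ≈ 0.99502
Gain = 20 log₁₀(0.99502) ≈ -0.04 dB
∠H = (0°) − (5.71°) = -5.71°

At ω = 101 rad/s:
pole (1 + j101·0.002) = 1 + j0.202 → |·| ≈ 1.0202, ∠ ≈ 11.42°
|H| = 1 · 1 / (1.0202) ≈ 0.9802
Gain = 20 log₁₀(0.9802) ≈ -0.17 dB
∠H = (0°) − (11.42°) = -11.42°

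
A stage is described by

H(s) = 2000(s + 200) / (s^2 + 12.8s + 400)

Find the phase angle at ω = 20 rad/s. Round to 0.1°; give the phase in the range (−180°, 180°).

-84.3°

At s = jω = j20:
zero (s+200): 200 + j20 → |·| = √(200²+20²) = √40400 ≈ 201, ∠ = arctan(20/200) ≈ 5.71°
quadratic: (j20)² + 12.8·j20 + 400 = 0 + j256 → |·| ≈ 256, ∠ ≈ 90.00°
∠H = 5.71° − 90.00° = -84.29°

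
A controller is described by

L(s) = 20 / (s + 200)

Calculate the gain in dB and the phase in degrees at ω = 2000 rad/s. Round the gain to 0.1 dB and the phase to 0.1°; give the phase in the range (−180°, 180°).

Substitute s = j2000:
Numerator: 20 = 20 + j0
Denominator: (j2000) + 200 = 200 + j2000
|N| = √(20² + 0²) ≈ 20, ∠N ≈ 0.00°
|D| = √(200² + 2000²) ≈ 2010, ∠D ≈ 84.29°
|L| = 20 / 2010 ≈ 0.0099502
Gain = 20 log₁₀(0.0099502) ≈ -40.04 dB
∠L = 0.00° − 84.29° = -84.29°

-40.0 dB, -84.3°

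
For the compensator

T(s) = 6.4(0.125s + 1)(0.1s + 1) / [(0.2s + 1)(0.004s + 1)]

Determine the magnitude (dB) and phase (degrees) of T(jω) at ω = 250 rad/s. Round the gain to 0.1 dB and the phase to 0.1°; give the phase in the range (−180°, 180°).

37.0 dB, 42.0°

At ω = 250 rad/s:
zero (1 + j250·0.125) = 1 + j31.25 → |·| ≈ 31.266, ∠ ≈ 88.17°
zero (1 + j250·0.1) = 1 + j25 → |·| ≈ 25.02, ∠ ≈ 87.71°
pole (1 + j250·0.2) = 1 + j50 → |·| ≈ 50.01, ∠ ≈ 88.85°
pole (1 + j250·0.004) = 1 + j1 → |·| ≈ 1.4142, ∠ ≈ 45.00°
|T| = 6.4 · 31.266 · 25.02 / (50.01 · 1.4142) ≈ 70.79
Gain = 20 log₁₀(70.79) ≈ 37.00 dB
∠T = (88.17° + 87.71°) − (88.85° + 45.00°) = 42.03°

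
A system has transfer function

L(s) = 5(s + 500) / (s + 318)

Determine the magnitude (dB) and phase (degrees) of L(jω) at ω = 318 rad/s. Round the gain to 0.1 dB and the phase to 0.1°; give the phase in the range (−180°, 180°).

At s = jω = j318:
zero (s+500): 500 + j318 → |·| = √(500²+318²) = √351124 ≈ 592.56, ∠ = arctan(318/500) ≈ 32.46°
pole (s+318): 318 + j318 → |·| = √(318²+318²) = √202248 ≈ 449.72, ∠ = arctan(318/318) ≈ 45.00°
|L| = 5 · 592.56 / 449.72 ≈ 6.5881
Gain = 20 log₁₀(6.5881) ≈ 16.38 dB
∠L = 32.46° − 45.00° = -12.54°

16.4 dB, -12.5°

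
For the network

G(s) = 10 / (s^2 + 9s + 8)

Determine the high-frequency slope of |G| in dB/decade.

-40 dB/decade

Each pole contributes −20 dB/decade at high frequency; each zero contributes +20 dB/decade.
Net: 0 zero(s) − 2 pole(s) → -40 dB/decade.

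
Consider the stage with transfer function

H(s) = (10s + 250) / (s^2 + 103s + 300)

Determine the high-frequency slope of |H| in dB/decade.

-20 dB/decade

Each pole contributes −20 dB/decade at high frequency; each zero contributes +20 dB/decade.
Net: 1 zero(s) − 2 pole(s) → -20 dB/decade.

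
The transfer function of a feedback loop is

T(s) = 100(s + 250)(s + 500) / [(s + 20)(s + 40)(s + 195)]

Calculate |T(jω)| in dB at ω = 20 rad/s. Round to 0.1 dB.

34.1 dB

At s = jω = j20:
zero (s+250): 250 + j20 → |·| = √(250²+20²) = √62900 ≈ 250.8, ∠ = arctan(20/250) ≈ 4.57°
zero (s+500): 500 + j20 → |·| = √(500²+20²) = √250400 ≈ 500.4, ∠ = arctan(20/500) ≈ 2.29°
pole (s+20): 20 + j20 → |·| = √(20²+20²) = √800 ≈ 28.284, ∠ = arctan(20/20) ≈ 45.00°
pole (s+40): 40 + j20 → |·| = √(40²+20²) = √2000 ≈ 44.721, ∠ = arctan(20/40) ≈ 26.57°
pole (s+195): 195 + j20 → |·| = √(195²+20²) = √38425 ≈ 196.02, ∠ = arctan(20/195) ≈ 5.86°
|T| = 100 · 1.255e+05 / 2.4794e+05 ≈ 50.617
Gain = 20 log₁₀(50.617) ≈ 34.09 dB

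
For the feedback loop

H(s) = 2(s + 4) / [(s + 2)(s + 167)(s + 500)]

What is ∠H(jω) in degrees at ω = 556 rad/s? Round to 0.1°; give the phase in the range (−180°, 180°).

-121.5°

At s = jω = j556:
zero (s+4): 4 + j556 → |·| = √(4²+556²) = √309152 ≈ 556.01, ∠ = arctan(556/4) ≈ 89.59°
pole (s+2): 2 + j556 → |·| = √(2²+556²) = √309140 ≈ 556, ∠ = arctan(556/2) ≈ 89.79°
pole (s+167): 167 + j556 → |·| = √(167²+556²) = √337025 ≈ 580.54, ∠ = arctan(556/167) ≈ 73.28°
pole (s+500): 500 + j556 → |·| = √(500²+556²) = √559136 ≈ 747.75, ∠ = arctan(556/500) ≈ 48.04°
∠H = 89.59° − 211.11° = -121.52°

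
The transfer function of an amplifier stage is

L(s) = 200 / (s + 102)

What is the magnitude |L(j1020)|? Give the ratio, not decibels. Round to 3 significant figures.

Substitute s = j1020:
Numerator: 200 = 200 + j0
Denominator: (j1020) + 102 = 102 + j1020
|N| = √(200² + 0²) ≈ 200, ∠N ≈ 0.00°
|D| = √(102² + 1020²) ≈ 1025.1, ∠D ≈ 84.29°
|L| = 200 / 1025.1 ≈ 0.1951

0.195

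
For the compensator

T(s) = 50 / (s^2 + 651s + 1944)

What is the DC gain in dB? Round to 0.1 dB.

T(0) = 50 / 1944 ≈ 0.02572
20 log₁₀(0.02572) ≈ -31.79 dB

-31.8 dB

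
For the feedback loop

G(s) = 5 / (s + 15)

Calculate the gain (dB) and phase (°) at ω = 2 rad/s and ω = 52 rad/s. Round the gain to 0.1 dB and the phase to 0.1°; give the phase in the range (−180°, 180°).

ω = 2: -9.6 dB, -7.6°; ω = 52: -20.7 dB, -73.9°

At s = jω = j2:
pole (s+15): 15 + j2 → |·| = √(15²+2²) = √229 ≈ 15.133, ∠ = arctan(2/15) ≈ 7.59°
|G| = 5 / 15.133 ≈ 0.3304
Gain = 20 log₁₀(0.3304) ≈ -9.62 dB
∠G = 0.00° − 7.59° = -7.59°

At s = jω = j52:
pole (s+15): 15 + j52 → |·| = √(15²+52²) = √2929 ≈ 54.12, ∠ = arctan(52/15) ≈ 73.91°
|G| = 5 / 54.12 ≈ 0.092387
Gain = 20 log₁₀(0.092387) ≈ -20.69 dB
∠G = 0.00° − 73.91° = -73.91°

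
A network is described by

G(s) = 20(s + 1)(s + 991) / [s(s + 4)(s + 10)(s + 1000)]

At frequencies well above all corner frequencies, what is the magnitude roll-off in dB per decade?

-40 dB/decade

Each pole contributes −20 dB/decade at high frequency; each zero contributes +20 dB/decade.
Net: 2 zero(s) − 4 pole(s) → -40 dB/decade.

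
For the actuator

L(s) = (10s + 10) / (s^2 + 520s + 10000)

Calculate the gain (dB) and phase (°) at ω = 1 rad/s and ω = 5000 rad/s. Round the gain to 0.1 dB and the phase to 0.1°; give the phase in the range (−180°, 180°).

Substitute s = j1:
Numerator: 10(j1) + 10 = 10 + j10
Denominator: (j1)^2 + 520(j1) + 10000 = 9999 + j520
|N| = √(10² + 10²) ≈ 14.142, ∠N ≈ 45.00°
|D| = √(9999² + 520²) ≈ 10013, ∠D ≈ 2.98°
|L| = 14.142 / 10013 ≈ 0.0014124
Gain = 20 log₁₀(0.0014124) ≈ -57.00 dB
∠L = 45.00° − 2.98° = 42.02°

Substitute s = j5000:
Numerator: 10(j5000) + 10 = 10 + j50000
Denominator: (j5000)^2 + 520(j5000) + 10000 = -24990000 + j2600000
|N| = √(10² + 50000²) ≈ 50000, ∠N ≈ 89.99°
|D| = √(24990000² + 2600000²) ≈ 2.5125e+07, ∠D ≈ 174.06°
|L| = 50000 / 2.5125e+07 ≈ 0.00199
Gain = 20 log₁₀(0.00199) ≈ -54.02 dB
∠L = 89.99° − 174.06° = -84.07°

ω = 1: -57.0 dB, 42.0°; ω = 5000: -54.0 dB, -84.1°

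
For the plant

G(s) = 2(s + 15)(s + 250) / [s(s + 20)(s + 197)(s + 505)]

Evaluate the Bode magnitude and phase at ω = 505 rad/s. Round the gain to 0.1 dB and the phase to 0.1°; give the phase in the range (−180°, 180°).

-104.8 dB, -139.5°

At s = jω = j505:
zero (s+15): 15 + j505 → |·| = √(15²+505²) = √255250 ≈ 505.22, ∠ = arctan(505/15) ≈ 88.30°
zero (s+250): 250 + j505 → |·| = √(250²+505²) = √317525 ≈ 563.49, ∠ = arctan(505/250) ≈ 63.66°
pole (s+20): 20 + j505 → |·| = √(20²+505²) = √255425 ≈ 505.4, ∠ = arctan(505/20) ≈ 87.73°
pole (s+197): 197 + j505 → |·| = √(197²+505²) = √293834 ≈ 542.06, ∠ = arctan(505/197) ≈ 68.69°
pole (s+505): 505 + j505 → |·| = √(505²+505²) = √510050 ≈ 714.18, ∠ = arctan(505/505) ≈ 45.00°
pole at origin: |s| = 505, ∠ = 90.00° (in denominator)
|G| = 2 · 2.8469e+05 / 9.8806e+10 ≈ 5.7626e-06
Gain = 20 log₁₀(5.7626e-06) ≈ -104.79 dB
∠G = 151.96° − 291.42° = -139.46°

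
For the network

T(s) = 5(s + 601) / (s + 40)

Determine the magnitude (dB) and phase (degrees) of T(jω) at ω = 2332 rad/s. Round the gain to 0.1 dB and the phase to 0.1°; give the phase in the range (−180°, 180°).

14.3 dB, -13.5°

At s = jω = j2332:
zero (s+601): 601 + j2332 → |·| = √(601²+2332²) = √5799425 ≈ 2408.2, ∠ = arctan(2332/601) ≈ 75.55°
pole (s+40): 40 + j2332 → |·| = √(40²+2332²) = √5439824 ≈ 2332.3, ∠ = arctan(2332/40) ≈ 89.02°
|T| = 5 · 2408.2 / 2332.3 ≈ 5.1627
Gain = 20 log₁₀(5.1627) ≈ 14.26 dB
∠T = 75.55° − 89.02° = -13.47°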